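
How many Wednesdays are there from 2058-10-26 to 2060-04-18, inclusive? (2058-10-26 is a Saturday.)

2058-10-26 is a Saturday; the first Wednesday on or after it is 2058-10-30 (4 days later).
From 2058-10-30 to 2060-04-18: 62 + 365 + 109 = 536 days (rest of 2058, 2059, to 2060-04-18 in 2060).
536 ÷ 7 = 76 full weeks with remainder 4, so 76 more Wednesdays after the first → 77.

77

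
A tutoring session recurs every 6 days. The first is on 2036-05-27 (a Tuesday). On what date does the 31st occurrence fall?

2036-11-23

The 31st occurrence is 30 intervals after the first: 30 × 6 = 180 days after 2036-05-27.
May has 31 days — 4 days to the end of May leaves 176.
June has 30 days (146 left).
July has 31 days (115 left).
August has 31 days (84 left).
September has 30 days (54 left).
October has 31 days (23 left).
23 days into November → 2036-11-23.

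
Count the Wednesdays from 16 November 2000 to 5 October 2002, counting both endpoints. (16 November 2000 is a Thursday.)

98

16 November 2000 is a Thursday; the first Wednesday on or after it is 22 November 2000 (6 days later).
From 22 November 2000 to 5 October 2002: 39 + 365 + 278 = 682 days (rest of 2000, 2001, to 5 October 2002 in 2002).
682 ÷ 7 = 97 full weeks with remainder 3, so 97 more Wednesdays after the first → 98.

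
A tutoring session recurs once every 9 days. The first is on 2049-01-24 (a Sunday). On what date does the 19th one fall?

2049-07-05

The 19th occurrence is 18 intervals after the first: 18 × 9 = 162 days after 2049-01-24.
January has 31 days — 7 days to the end of January leaves 155.
February has 28 days (127 left).
March has 31 days (96 left).
April has 30 days (66 left).
May has 31 days (35 left).
June has 30 days (5 left).
5 days into July → 2049-07-05.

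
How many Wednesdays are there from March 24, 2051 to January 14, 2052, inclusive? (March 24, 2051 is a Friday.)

March 24, 2051 is a Friday; the first Wednesday on or after it is March 29, 2051 (5 days later).
From March 29, 2051 to January 14, 2052: 2 + 30 + 31 + 30 + 31 + 31 + 30 + 31 + 30 + 31 + 14 = 291 days (rest of March, April, May, June, July, August, September, October, November, December, January).
291 ÷ 7 = 41 full weeks with remainder 4, so 41 more Wednesdays after the first → 42.

42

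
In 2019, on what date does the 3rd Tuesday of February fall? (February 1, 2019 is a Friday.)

2019-02-19

February 2019 begins on a Friday, so the first Tuesday is February 5 (4 days later).
The 3rd Tuesday is 2 weeks later: 5 + 14 = 19.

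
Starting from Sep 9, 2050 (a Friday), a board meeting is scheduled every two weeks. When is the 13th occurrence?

The 13th occurrence is 12 intervals after the first: 12 × 14 = 168 days after Sep 9, 2050.
Sep has 30 days — 21 days to the end of Sep leaves 147.
Oct has 31 days (116 left).
Nov has 30 days (86 left).
Dec has 31 days (55 left).
Jan has 31 days (24 left).
24 days into Feb → Feb 24, 2051.

Feb 24, 2051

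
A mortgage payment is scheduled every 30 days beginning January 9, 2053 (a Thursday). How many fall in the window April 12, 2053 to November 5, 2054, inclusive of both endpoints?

19

Occurrences land 30·i days after January 9, 2053 for i = 0, 1, 2, …
April 12, 2053 is 93 days after the start; 93 ÷ 30 = 3 remainder 3; since the remainder is 3, round up to i = 4. First occurrence in the window: #5 on May 9, 2053 (4×30 = 120 days in).
November 5, 2054 is 665 days after the start; 665 ÷ 30 = 22 remainder 5. Last occurrence in the window: #23 on October 31, 2054.
Occurrences #5 through #23: 19 in total.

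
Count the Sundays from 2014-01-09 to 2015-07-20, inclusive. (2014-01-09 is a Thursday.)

80

2014-01-09 is a Thursday; the first Sunday on or after it is 2014-01-12 (3 days later).
From 2014-01-12 to 2015-07-20: 353 + 201 = 554 days (rest of 2014, to 2015-07-20 in 2015).
554 ÷ 7 = 79 full weeks with remainder 1, so 79 more Sundays after the first → 80.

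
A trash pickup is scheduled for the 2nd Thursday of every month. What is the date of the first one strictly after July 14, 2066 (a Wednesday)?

July 2066 starts on a Thursday; its first Thursday is the 1st, so the 2nd Thursday is the 8th — July 8, 2066.
That is not after July 14, 2066, so look at August 2066.
August 2066 starts on a Sunday; its first Thursday is the 5th, so the 2nd Thursday is the 12th — August 12, 2066.

August 12, 2066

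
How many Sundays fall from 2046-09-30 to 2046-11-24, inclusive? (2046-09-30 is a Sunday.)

8

2046-09-30 is a Sunday; the first Sunday on or after it is 2046-09-30.
From 2046-09-30 to 2046-11-24: 0 + 31 + 24 = 55 days (rest of September, October, November).
55 ÷ 7 = 7 full weeks with remainder 6, so 7 more Sundays after the first → 8.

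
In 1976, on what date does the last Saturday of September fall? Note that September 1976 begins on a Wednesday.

September 25, 1976

September 1976 begins on a Wednesday, so the first Saturday is September 4 (3 days later).
September 1976 has 30 days. Adding weeks: 4, 11, 18, 25 — the last one ≤ 30 is the 25th.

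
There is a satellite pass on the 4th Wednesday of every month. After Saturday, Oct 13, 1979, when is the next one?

Oct 24, 1979

Oct 1979 starts on a Monday; its first Wednesday is the 3rd, so the 4th Wednesday is the 24th — Oct 24, 1979.
Oct 24, 1979 is after Oct 13, 1979, so that is the next one.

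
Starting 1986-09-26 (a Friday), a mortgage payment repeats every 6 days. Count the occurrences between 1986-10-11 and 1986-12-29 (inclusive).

Occurrences land 6·i days after 1986-09-26 for i = 0, 1, 2, …
1986-10-11 is 15 days after the start; 15 ÷ 6 = 2 remainder 3; since the remainder is 3, round up to i = 3. First occurrence in the window: #4 on 1986-10-14 (3×6 = 18 days in).
1986-12-29 is 94 days after the start; 94 ÷ 6 = 15 remainder 4. Last occurrence in the window: #16 on 1986-12-25.
Occurrences #4 through #16: 13 in total.

13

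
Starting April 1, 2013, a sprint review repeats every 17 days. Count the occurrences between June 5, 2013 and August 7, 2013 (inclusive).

4

Occurrences land 17·i days after April 1, 2013 for i = 0, 1, 2, …
June 5, 2013 is 65 days after the start; 65 ÷ 17 = 3 remainder 14; since the remainder is 14, round up to i = 4. First occurrence in the window: #5 on June 8, 2013 (4×17 = 68 days in).
August 7, 2013 is 128 days after the start; 128 ÷ 17 = 7 remainder 9. Last occurrence in the window: #8 on July 29, 2013.
Occurrences #5 through #8: 4 in total.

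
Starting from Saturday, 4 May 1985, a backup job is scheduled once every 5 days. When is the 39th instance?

10 November 1985

The 39th occurrence is 38 intervals after the first: 38 × 5 = 190 days after 4 May 1985.
May has 31 days — 27 days to the end of May leaves 163.
June has 30 days (133 left).
July has 31 days (102 left).
August has 31 days (71 left).
September has 30 days (41 left).
October has 31 days (10 left).
10 days into November → 10 November 1985.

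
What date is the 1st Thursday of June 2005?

The first Thursday of June 2005 is June 2.

2 June 2005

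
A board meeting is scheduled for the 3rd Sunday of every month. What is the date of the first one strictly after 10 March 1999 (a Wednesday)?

21 March 1999

March 1999 starts on a Monday; its first Sunday is the 7th, so the 3rd Sunday is the 21st — 21 March 1999.
21 March 1999 is after 10 March 1999, so that is the next one.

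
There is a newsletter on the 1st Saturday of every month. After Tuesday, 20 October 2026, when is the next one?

October 2026 starts on a Thursday, so its 1st Saturday is 3 October 2026 (2 days in).
That is not after 20 October 2026, so look at November 2026.
November 2026 starts on a Sunday, so its 1st Saturday is 7 November 2026 (6 days in).

7 November 2026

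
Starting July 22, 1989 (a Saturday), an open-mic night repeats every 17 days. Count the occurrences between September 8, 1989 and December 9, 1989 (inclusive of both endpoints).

Occurrences land 17·i days after July 22, 1989 for i = 0, 1, 2, …
September 8, 1989 is 48 days after the start; 48 ÷ 17 = 2 remainder 14; since the remainder is 14, round up to i = 3. First occurrence in the window: #4 on September 11, 1989 (3×17 = 51 days in).
December 9, 1989 is 140 days after the start; 140 ÷ 17 = 8 remainder 4. Last occurrence in the window: #9 on December 5, 1989.
Occurrences #4 through #9: 6 in total.

6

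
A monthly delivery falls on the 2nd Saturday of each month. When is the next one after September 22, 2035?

October 13, 2035

September 2035 starts on a Saturday; its first Saturday is the 1st, so the 2nd Saturday is the 8th — September 8, 2035.
That is not after September 22, 2035, so look at October 2035.
October 2035 starts on a Monday; its first Saturday is the 6th, so the 2nd Saturday is the 13th — October 13, 2035.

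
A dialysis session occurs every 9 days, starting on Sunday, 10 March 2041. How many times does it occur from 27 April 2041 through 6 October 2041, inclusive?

18

Occurrences land 9·i days after 10 March 2041 for i = 0, 1, 2, …
27 April 2041 is 48 days after the start; 48 ÷ 9 = 5 remainder 3; since the remainder is 3, round up to i = 6. First occurrence in the window: #7 on 3 May 2041 (6×9 = 54 days in).
6 October 2041 is 210 days after the start; 210 ÷ 9 = 23 remainder 3. Last occurrence in the window: #24 on 3 October 2041.
Occurrences #7 through #24: 18 in total.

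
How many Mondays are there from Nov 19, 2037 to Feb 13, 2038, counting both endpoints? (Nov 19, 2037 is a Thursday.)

12

Nov 19, 2037 is a Thursday; the first Monday on or after it is Nov 23, 2037 (4 days later).
From Nov 23, 2037 to Feb 13, 2038: 7 + 31 + 31 + 13 = 82 days (rest of Nov, Dec, Jan, Feb).
82 ÷ 7 = 11 full weeks with remainder 5, so 11 more Mondays after the first → 12.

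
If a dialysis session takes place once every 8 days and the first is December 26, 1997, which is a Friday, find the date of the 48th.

The 48th occurrence is 47 intervals after the first: 47 × 8 = 376 days after December 26, 1997.
December has 31 days — 5 days to the end of December leaves 371.
January has 31 days (340 left).
February has 28 days (312 left).
March has 31 days (281 left).
April has 30 days (251 left).
May has 31 days (220 left).
June has 30 days (190 left).
July has 31 days (159 left).
August has 31 days (128 left).
September has 30 days (98 left).
October has 31 days (67 left).
November has 30 days (37 left).
December has 31 days (6 left).
6 days into January → January 6, 1999.

January 6, 1999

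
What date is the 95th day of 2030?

April 5, 2030

January has 31 days (95 − 31 = 64 remain).
February has 28 days (64 − 28 = 36 remain).
March has 31 days (36 − 31 = 5 remain).
5 into April → April 5.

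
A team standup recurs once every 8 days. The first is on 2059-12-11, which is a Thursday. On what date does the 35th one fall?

2060-09-08

The 35th occurrence is 34 intervals after the first: 34 × 8 = 272 days after 2059-12-11.
December has 31 days — 20 days to the end of December leaves 252.
January has 31 days (221 left).
February has 29 days (192 left).
March has 31 days (161 left).
April has 30 days (131 left).
May has 31 days (100 left).
June has 30 days (70 left).
July has 31 days (39 left).
August has 31 days (8 left).
8 days into September → 2060-09-08.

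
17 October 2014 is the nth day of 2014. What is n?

290

Days in months before October: 31 + 28 + 31 + 30 + 31 + 30 + 31 + 31 + 30 = 273.
Plus 17 days into October → day 290.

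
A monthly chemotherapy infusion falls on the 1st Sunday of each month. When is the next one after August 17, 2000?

September 3, 2000

August 2000 starts on a Tuesday, so its 1st Sunday is August 6, 2000 (5 days in).
That is not after August 17, 2000, so look at September 2000.
September 2000 starts on a Friday, so its 1st Sunday is September 3, 2000 (2 days in).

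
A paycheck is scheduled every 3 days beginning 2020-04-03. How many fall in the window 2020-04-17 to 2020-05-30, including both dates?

15

Occurrences land 3·i days after 2020-04-03 for i = 0, 1, 2, …
2020-04-17 is 14 days after the start; 14 ÷ 3 = 4 remainder 2; since the remainder is 2, round up to i = 5. First occurrence in the window: #6 on 2020-04-18 (5×3 = 15 days in).
2020-05-30 is 57 days after the start; 57 ÷ 3 = 19 remainder 0. Last occurrence in the window: #20 on 2020-05-30.
Occurrences #6 through #20: 15 in total.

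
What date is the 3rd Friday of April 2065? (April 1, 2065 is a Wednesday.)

April 17, 2065

April 2065 begins on a Wednesday, so the first Friday is April 3 (2 days later).
The 3rd Friday is 2 weeks later: 3 + 14 = 17.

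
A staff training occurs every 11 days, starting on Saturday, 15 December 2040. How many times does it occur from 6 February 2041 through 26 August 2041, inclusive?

19

Occurrences land 11·i days after 15 December 2040 for i = 0, 1, 2, …
6 February 2041 is 53 days after the start; 53 ÷ 11 = 4 remainder 9; since the remainder is 9, round up to i = 5. First occurrence in the window: #6 on 8 February 2041 (5×11 = 55 days in).
26 August 2041 is 254 days after the start; 254 ÷ 11 = 23 remainder 1. Last occurrence in the window: #24 on 25 August 2041.
Occurrences #6 through #24: 19 in total.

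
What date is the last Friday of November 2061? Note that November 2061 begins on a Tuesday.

2061-11-25

November 2061 begins on a Tuesday, so the first Friday is November 4 (3 days later).
November 2061 has 30 days. Adding weeks: 4, 11, 18, 25 — the last one ≤ 30 is the 25th.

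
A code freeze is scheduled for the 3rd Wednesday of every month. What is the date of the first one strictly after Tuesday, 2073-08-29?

2073-09-20

August 2073 starts on a Tuesday; its first Wednesday is the 2nd, so the 3rd Wednesday is the 16th — 2073-08-16.
That is not after 2073-08-29, so look at September 2073.
September 2073 starts on a Friday; its first Wednesday is the 6th, so the 3rd Wednesday is the 20th — 2073-09-20.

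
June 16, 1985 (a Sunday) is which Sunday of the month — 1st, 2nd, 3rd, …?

Day 16 falls in week ⌈16/7⌉ of the month.
Days 1–7 hold the 1st Sunday, 8–14 the 2nd, 15–21 the 3rd, 22–28 the 4th, 29–31 the 5th.
16 is in the range for the 3rd.

3rd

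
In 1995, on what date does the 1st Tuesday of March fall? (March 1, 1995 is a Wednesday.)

7 March 1995

March 1995 begins on a Wednesday, so the first Tuesday is March 7 (6 days later).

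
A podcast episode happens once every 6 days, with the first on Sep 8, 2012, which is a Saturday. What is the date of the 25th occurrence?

The 25th occurrence is 24 intervals after the first: 24 × 6 = 144 days after Sep 8, 2012.
Sep has 30 days — 22 days to the end of Sep leaves 122.
Oct has 31 days (91 left).
Nov has 30 days (61 left).
Dec has 31 days (30 left).
30 days into Jan → Jan 30, 2013.

Jan 30, 2013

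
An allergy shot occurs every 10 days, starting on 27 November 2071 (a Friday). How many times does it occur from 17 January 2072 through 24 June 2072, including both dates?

16

Occurrences land 10·i days after 27 November 2071 for i = 0, 1, 2, …
17 January 2072 is 51 days after the start; 51 ÷ 10 = 5 remainder 1; since the remainder is 1, round up to i = 6. First occurrence in the window: #7 on 26 January 2072 (6×10 = 60 days in).
24 June 2072 is 210 days after the start; 210 ÷ 10 = 21 remainder 0. Last occurrence in the window: #22 on 24 June 2072.
Occurrences #7 through #22: 16 in total.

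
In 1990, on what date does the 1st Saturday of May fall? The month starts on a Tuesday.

May 1990 begins on a Tuesday, so the first Saturday is May 5 (4 days later).

May 5, 1990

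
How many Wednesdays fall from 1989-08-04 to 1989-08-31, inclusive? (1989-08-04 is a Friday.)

1989-08-04 is a Friday; the first Wednesday on or after it is 1989-08-09 (5 days later).
From 1989-08-09 to 1989-08-31 is 31 − 9 = 22 days.
22 ÷ 7 = 3 full weeks with remainder 1, so 3 more Wednesdays after the first → 4.

4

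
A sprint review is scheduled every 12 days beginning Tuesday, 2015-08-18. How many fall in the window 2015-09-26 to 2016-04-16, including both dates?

Occurrences land 12·i days after 2015-08-18 for i = 0, 1, 2, …
2015-09-26 is 39 days after the start; 39 ÷ 12 = 3 remainder 3; since the remainder is 3, round up to i = 4. First occurrence in the window: #5 on 2015-10-05 (4×12 = 48 days in).
2016-04-16 is 242 days after the start; 242 ÷ 12 = 20 remainder 2. Last occurrence in the window: #21 on 2016-04-14.
Occurrences #5 through #21: 17 in total.

17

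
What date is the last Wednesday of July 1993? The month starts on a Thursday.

July 1993 begins on a Thursday, so the first Wednesday is July 7 (6 days later).
July 1993 has 31 days. Adding weeks: 7, 14, 21, 28 — the last one ≤ 31 is the 28th.

1993-07-28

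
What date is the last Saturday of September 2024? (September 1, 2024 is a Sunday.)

September 2024 begins on a Sunday, so the first Saturday is September 7 (6 days later).
September 2024 has 30 days. Adding weeks: 7, 14, 21, 28 — the last one ≤ 30 is the 28th.

2024-09-28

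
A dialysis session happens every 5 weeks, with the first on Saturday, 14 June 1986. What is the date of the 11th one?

30 May 1987

The 11th occurrence is 10 intervals after the first: 10 × 35 = 350 days after 14 June 1986.
June has 30 days — 16 days to the end of June leaves 334.
July has 31 days (303 left).
August has 31 days (272 left).
September has 30 days (242 left).
October has 31 days (211 left).
November has 30 days (181 left).
December has 31 days (150 left).
January has 31 days (119 left).
February has 28 days (91 left).
March has 31 days (60 left).
April has 30 days (30 left).
30 days into May → 30 May 1987.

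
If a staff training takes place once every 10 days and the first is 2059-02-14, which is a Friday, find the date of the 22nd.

The 22nd occurrence is 21 intervals after the first: 21 × 10 = 210 days after 2059-02-14.
February has 28 days — 14 days to the end of February leaves 196.
March has 31 days (165 left).
April has 30 days (135 left).
May has 31 days (104 left).
June has 30 days (74 left).
July has 31 days (43 left).
August has 31 days (12 left).
12 days into September → 2059-09-12.

2059-09-12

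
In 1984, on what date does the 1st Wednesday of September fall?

September 5, 1984

The first Wednesday of September 1984 is September 5.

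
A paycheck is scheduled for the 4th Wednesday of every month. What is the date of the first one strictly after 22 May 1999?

May 1999 starts on a Saturday; its first Wednesday is the 5th, so the 4th Wednesday is the 26th — 26 May 1999.
26 May 1999 is after 22 May 1999, so that is the next one.

26 May 1999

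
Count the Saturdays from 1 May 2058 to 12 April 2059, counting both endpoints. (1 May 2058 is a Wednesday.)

50

1 May 2058 is a Wednesday; the first Saturday on or after it is 4 May 2058 (3 days later).
From 4 May 2058 to 12 April 2059: 241 + 102 = 343 days (rest of 2058, to 12 April 2059 in 2059).
343 ÷ 7 = 49 full weeks with remainder 0, so 49 more Saturdays after the first → 50.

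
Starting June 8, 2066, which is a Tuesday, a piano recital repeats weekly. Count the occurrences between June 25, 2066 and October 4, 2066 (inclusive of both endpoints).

14

Occurrences land 7·i days after June 8, 2066 for i = 0, 1, 2, …
June 25, 2066 is 17 days after the start; 17 ÷ 7 = 2 remainder 3; since the remainder is 3, round up to i = 3. First occurrence in the window: #4 on June 29, 2066 (3×7 = 21 days in).
October 4, 2066 is 118 days after the start; 118 ÷ 7 = 16 remainder 6. Last occurrence in the window: #17 on September 28, 2066.
Occurrences #4 through #17: 14 in total.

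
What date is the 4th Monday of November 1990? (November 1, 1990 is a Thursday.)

1990-11-26

November 1990 begins on a Thursday, so the first Monday is November 5 (4 days later).
The 4th Monday is 3 weeks later: 5 + 21 = 26.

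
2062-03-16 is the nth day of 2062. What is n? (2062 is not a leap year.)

Days in months before March: 31 + 28 = 59.
Plus 16 days into March → day 75.

75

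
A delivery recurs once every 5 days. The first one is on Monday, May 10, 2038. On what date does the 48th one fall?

Dec 31, 2038

The 48th occurrence is 47 intervals after the first: 47 × 5 = 235 days after May 10, 2038.
May has 31 days — 21 days to the end of May leaves 214.
Jun has 30 days (184 left).
Jul has 31 days (153 left).
Aug has 31 days (122 left).
Sep has 30 days (92 left).
Oct has 31 days (61 left).
Nov has 30 days (31 left).
31 days into Dec → Dec 31, 2038.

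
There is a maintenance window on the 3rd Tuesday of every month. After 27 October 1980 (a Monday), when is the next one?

18 November 1980

October 1980 starts on a Wednesday; its first Tuesday is the 7th, so the 3rd Tuesday is the 21st — 21 October 1980.
That is not after 27 October 1980, so look at November 1980.
November 1980 starts on a Saturday; its first Tuesday is the 4th, so the 3rd Tuesday is the 18th — 18 November 1980.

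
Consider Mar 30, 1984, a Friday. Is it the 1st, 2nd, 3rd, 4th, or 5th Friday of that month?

5th

Day 30 falls in week ⌈30/7⌉ of the month.
Days 1–7 hold the 1st Friday, 8–14 the 2nd, 15–21 the 3rd, 22–28 the 4th, 29–31 the 5th.
30 is in the range for the 5th.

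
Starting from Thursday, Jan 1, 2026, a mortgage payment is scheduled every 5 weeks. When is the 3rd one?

Mar 12, 2026

The 3rd occurrence is 2 intervals after the first: 2 × 35 = 70 days after Jan 1, 2026.
Jan has 31 days — 30 days to the end of Jan leaves 40.
Feb has 28 days (12 left).
12 days into Mar → Mar 12, 2026.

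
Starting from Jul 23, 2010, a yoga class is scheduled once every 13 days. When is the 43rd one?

Jan 20, 2012

The 43rd occurrence is 42 intervals after the first: 42 × 13 = 546 days after Jul 23, 2010.
Jul has 31 days — 8 days to the end of Jul leaves 538.
From end of Jul to end of 2010 is 153 days (385 left).
2011 has 365 days (20 left).
20 days into Jan → Jan 20, 2012.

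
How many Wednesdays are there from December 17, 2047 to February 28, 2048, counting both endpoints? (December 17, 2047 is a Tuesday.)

11

December 17, 2047 is a Tuesday; the first Wednesday on or after it is December 18, 2047 (1 day later).
From December 18, 2047 to February 28, 2048: 13 + 31 + 28 = 72 days (rest of December, January, February).
72 ÷ 7 = 10 full weeks with remainder 2, so 10 more Wednesdays after the first → 11.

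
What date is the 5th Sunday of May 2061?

The first Sunday of May 2061 is May 1.
The 5th Sunday is 4 weeks later: 1 + 28 = 29.

2061-05-29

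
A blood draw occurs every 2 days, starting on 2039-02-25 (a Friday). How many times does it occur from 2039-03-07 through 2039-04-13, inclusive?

Occurrences land 2·i days after 2039-02-25 for i = 0, 1, 2, …
2039-03-07 is 10 days after the start; 10 ÷ 2 = 5 remainder 0. First occurrence in the window: #6 on 2039-03-07 (5×2 = 10 days in).
2039-04-13 is 47 days after the start; 47 ÷ 2 = 23 remainder 1. Last occurrence in the window: #24 on 2039-04-12.
Occurrences #6 through #24: 19 in total.

19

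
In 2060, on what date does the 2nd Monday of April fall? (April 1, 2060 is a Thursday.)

12 April 2060

April 2060 begins on a Thursday, so the first Monday is April 5 (4 days later).
The 2nd Monday is 1 weeks later: 5 + 7 = 12.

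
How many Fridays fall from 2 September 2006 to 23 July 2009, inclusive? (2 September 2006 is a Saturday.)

150

2 September 2006 is a Saturday; the first Friday on or after it is 8 September 2006 (6 days later).
From 8 September 2006 to 23 July 2009: 114 + 365 + 366 + 204 = 1049 days (rest of 2006, 2007, 2008, to 23 July 2009 in 2009).
1049 ÷ 7 = 149 full weeks with remainder 6, so 149 more Fridays after the first → 150.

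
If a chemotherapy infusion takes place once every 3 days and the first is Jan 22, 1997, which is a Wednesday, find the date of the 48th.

Jun 12, 1997

The 48th occurrence is 47 intervals after the first: 47 × 3 = 141 days after Jan 22, 1997.
Jan has 31 days — 9 days to the end of Jan leaves 132.
Feb has 28 days (104 left).
Mar has 31 days (73 left).
Apr has 30 days (43 left).
May has 31 days (12 left).
12 days into Jun → Jun 12, 1997.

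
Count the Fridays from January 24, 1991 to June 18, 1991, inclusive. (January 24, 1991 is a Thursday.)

January 24, 1991 is a Thursday; the first Friday on or after it is January 25, 1991 (1 day later).
From January 25, 1991 to June 18, 1991: 6 + 28 + 31 + 30 + 31 + 18 = 144 days (rest of January, February, March, April, May, June).
144 ÷ 7 = 20 full weeks with remainder 4, so 20 more Fridays after the first → 21.

21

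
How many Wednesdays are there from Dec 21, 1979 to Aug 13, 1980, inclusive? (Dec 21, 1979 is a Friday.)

34

Dec 21, 1979 is a Friday; the first Wednesday on or after it is Dec 26, 1979 (5 days later).
From Dec 26, 1979 to Aug 13, 1980: 5 + 31 + 29 + 31 + 30 + 31 + 30 + 31 + 13 = 231 days (rest of Dec, Jan, Feb, Mar, Apr, May, Jun, Jul, Aug).
231 ÷ 7 = 33 full weeks with remainder 0, so 33 more Wednesdays after the first → 34.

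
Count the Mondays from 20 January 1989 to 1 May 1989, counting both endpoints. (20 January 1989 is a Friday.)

15

20 January 1989 is a Friday; the first Monday on or after it is 23 January 1989 (3 days later).
From 23 January 1989 to 1 May 1989: 8 + 28 + 31 + 30 + 1 = 98 days (rest of January, February, March, April, May).
98 ÷ 7 = 14 full weeks with remainder 0, so 14 more Mondays after the first → 15.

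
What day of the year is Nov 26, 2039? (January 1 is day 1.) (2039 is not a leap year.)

Days in months before Nov: 31 + 28 + 31 + 30 + 31 + 30 + 31 + 31 + 30 + 31 = 304.
Plus 26 days into Nov → day 330.

330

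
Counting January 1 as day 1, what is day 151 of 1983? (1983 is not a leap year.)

January has 31 days (151 − 31 = 120 remain).
February has 28 days (120 − 28 = 92 remain).
March has 31 days (92 − 31 = 61 remain).
April has 30 days (61 − 30 = 31 remain).
31 into May → May 31.

31 May 1983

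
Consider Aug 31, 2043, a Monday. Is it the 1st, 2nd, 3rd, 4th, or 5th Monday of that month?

Day 31 falls in week ⌈31/7⌉ of the month.
Days 1–7 hold the 1st Monday, 8–14 the 2nd, 15–21 the 3rd, 22–28 the 4th, 29–31 the 5th.
31 is in the range for the 5th.

5th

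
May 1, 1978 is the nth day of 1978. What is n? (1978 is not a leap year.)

121

Days in months before May: 31 + 28 + 31 + 30 = 120.
Plus 1 day into May → day 121.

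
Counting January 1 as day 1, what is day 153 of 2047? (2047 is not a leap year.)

2047-06-02

January has 31 days (153 − 31 = 122 remain).
February has 28 days (122 − 28 = 94 remain).
March has 31 days (94 − 31 = 63 remain).
April has 30 days (63 − 30 = 33 remain).
May has 31 days (33 − 31 = 2 remain).
2 into June → June 2.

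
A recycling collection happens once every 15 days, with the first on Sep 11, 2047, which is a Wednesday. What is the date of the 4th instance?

Oct 26, 2047

The 4th occurrence is 3 intervals after the first: 3 × 15 = 45 days after Sep 11, 2047.
Sep has 30 days — 19 days to the end of Sep leaves 26.
26 days into Oct → Oct 26, 2047.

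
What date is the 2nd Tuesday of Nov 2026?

Nov 10, 2026

The first Tuesday of Nov 2026 is Nov 3.
The 2nd Tuesday is 1 weeks later: 3 + 7 = 10.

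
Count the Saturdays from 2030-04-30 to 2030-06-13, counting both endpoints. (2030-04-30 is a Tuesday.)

6

2030-04-30 is a Tuesday; the first Saturday on or after it is 2030-05-04 (4 days later).
From 2030-05-04 to 2030-06-13: 27 + 13 = 40 days (rest of May, June).
40 ÷ 7 = 5 full weeks with remainder 5, so 5 more Saturdays after the first → 6.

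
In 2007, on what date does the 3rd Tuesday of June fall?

The first Tuesday of June 2007 is June 5.
The 3rd Tuesday is 2 weeks later: 5 + 14 = 19.

19 June 2007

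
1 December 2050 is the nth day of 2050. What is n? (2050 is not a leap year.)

335

Days in months before December: 31 + 28 + 31 + 30 + 31 + 30 + 31 + 31 + 30 + 31 + 30 = 334.
Plus 1 day into December → day 335.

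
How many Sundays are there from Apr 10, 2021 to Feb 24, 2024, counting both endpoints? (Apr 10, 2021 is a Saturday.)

Apr 10, 2021 is a Saturday; the first Sunday on or after it is Apr 11, 2021 (1 day later).
From Apr 11, 2021 to Feb 24, 2024: 264 + 365 + 365 + 55 = 1049 days (rest of 2021, 2022, 2023, to Feb 24, 2024 in 2024).
1049 ÷ 7 = 149 full weeks with remainder 6, so 149 more Sundays after the first → 150.

150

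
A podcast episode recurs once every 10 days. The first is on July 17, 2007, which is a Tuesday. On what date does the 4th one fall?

The 4th occurrence is 3 intervals after the first: 3 × 10 = 30 days after July 17, 2007.
July has 31 days — 14 days to the end of July leaves 16.
16 days into August → August 16, 2007.

August 16, 2007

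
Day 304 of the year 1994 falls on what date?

Oct 31, 1994

Jan has 31 days (304 − 31 = 273 remain).
Feb has 28 days (273 − 28 = 245 remain).
Mar has 31 days (245 − 31 = 214 remain).
Apr has 30 days (214 − 30 = 184 remain).
May has 31 days (184 − 31 = 153 remain).
Jun has 30 days (153 − 30 = 123 remain).
Jul has 31 days (123 − 31 = 92 remain).
Aug has 31 days (92 − 31 = 61 remain).
Sep has 30 days (61 − 30 = 31 remain).
31 into Oct → Oct 31.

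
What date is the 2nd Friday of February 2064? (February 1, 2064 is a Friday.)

2064-02-08

February 2064 begins on a Friday, so the first Friday is February 1.
The 2nd Friday is 1 weeks later: 1 + 7 = 8.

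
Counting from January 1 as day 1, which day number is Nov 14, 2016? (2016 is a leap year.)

319

Days in months before Nov: 31 + 29 + 31 + 30 + 31 + 30 + 31 + 31 + 30 + 31 = 305.
Plus 14 days into Nov → day 319.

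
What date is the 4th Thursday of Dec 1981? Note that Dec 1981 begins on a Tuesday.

Dec 1981 begins on a Tuesday, so the first Thursday is Dec 3 (2 days later).
The 4th Thursday is 3 weeks later: 3 + 21 = 24.

Dec 24, 1981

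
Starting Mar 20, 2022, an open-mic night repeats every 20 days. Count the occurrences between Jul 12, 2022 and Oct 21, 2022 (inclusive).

5

Occurrences land 20·i days after Mar 20, 2022 for i = 0, 1, 2, …
Jul 12, 2022 is 114 days after the start; 114 ÷ 20 = 5 remainder 14; since the remainder is 14, round up to i = 6. First occurrence in the window: #7 on Jul 18, 2022 (6×20 = 120 days in).
Oct 21, 2022 is 215 days after the start; 215 ÷ 20 = 10 remainder 15. Last occurrence in the window: #11 on Oct 6, 2022.
Occurrences #7 through #11: 5 in total.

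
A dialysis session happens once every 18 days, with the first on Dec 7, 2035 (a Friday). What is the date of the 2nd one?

The 2nd occurrence is 1 interval after the first: 1 × 18 = 18 days after Dec 7, 2035.
18 days later is Dec 25, 2035.

Dec 25, 2035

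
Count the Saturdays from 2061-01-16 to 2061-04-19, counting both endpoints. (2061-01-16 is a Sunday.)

2061-01-16 is a Sunday; the first Saturday on or after it is 2061-01-22 (6 days later).
From 2061-01-22 to 2061-04-19: 9 + 28 + 31 + 19 = 87 days (rest of January, February, March, April).
87 ÷ 7 = 12 full weeks with remainder 3, so 12 more Saturdays after the first → 13.

13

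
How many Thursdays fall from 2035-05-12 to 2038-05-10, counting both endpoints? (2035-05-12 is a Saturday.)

2035-05-12 is a Saturday; the first Thursday on or after it is 2035-05-17 (5 days later).
From 2035-05-17 to 2038-05-10: 228 + 366 + 365 + 130 = 1089 days (rest of 2035, 2036, 2037, to 2038-05-10 in 2038).
1089 ÷ 7 = 155 full weeks with remainder 4, so 155 more Thursdays after the first → 156.

156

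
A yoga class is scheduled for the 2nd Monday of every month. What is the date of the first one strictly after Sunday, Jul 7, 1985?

Jul 8, 1985

Jul 1985 starts on a Monday; its first Monday is the 1st, so the 2nd Monday is the 8th — Jul 8, 1985.
Jul 8, 1985 is after Jul 7, 1985, so that is the next one.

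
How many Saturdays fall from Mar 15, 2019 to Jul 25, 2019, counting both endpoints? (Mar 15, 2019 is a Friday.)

Mar 15, 2019 is a Friday; the first Saturday on or after it is Mar 16, 2019 (1 day later).
From Mar 16, 2019 to Jul 25, 2019: 15 + 30 + 31 + 30 + 25 = 131 days (rest of Mar, Apr, May, Jun, Jul).
131 ÷ 7 = 18 full weeks with remainder 5, so 18 more Saturdays after the first → 19.

19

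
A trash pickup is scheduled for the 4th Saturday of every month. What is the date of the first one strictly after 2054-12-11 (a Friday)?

2054-12-26

December 2054 starts on a Tuesday; its first Saturday is the 5th, so the 4th Saturday is the 26th — 2054-12-26.
2054-12-26 is after 2054-12-11, so that is the next one.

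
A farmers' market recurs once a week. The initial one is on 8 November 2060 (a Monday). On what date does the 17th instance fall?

28 February 2061

The 17th occurrence is 16 intervals after the first: 16 × 7 = 112 days after 8 November 2060.
November has 30 days — 22 days to the end of November leaves 90.
December has 31 days (59 left).
January has 31 days (28 left).
28 days into February → 28 February 2061.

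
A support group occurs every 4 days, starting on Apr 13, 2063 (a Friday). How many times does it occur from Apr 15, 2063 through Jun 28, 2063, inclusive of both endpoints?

Occurrences land 4·i days after Apr 13, 2063 for i = 0, 1, 2, …
Apr 15, 2063 is 2 days after the start; 2 ÷ 4 = 0 remainder 2; since the remainder is 2, round up to i = 1. First occurrence in the window: #2 on Apr 17, 2063 (1×4 = 4 days in).
Jun 28, 2063 is 76 days after the start; 76 ÷ 4 = 19 remainder 0. Last occurrence in the window: #20 on Jun 28, 2063.
Occurrences #2 through #20: 19 in total.

19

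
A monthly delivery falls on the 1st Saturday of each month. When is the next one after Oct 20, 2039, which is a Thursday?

Nov 5, 2039

Oct 2039 starts on a Saturday, so its 1st Saturday is Oct 1, 2039.
That is not after Oct 20, 2039, so look at Nov 2039.
Nov 2039 starts on a Tuesday, so its 1st Saturday is Nov 5, 2039 (4 days in).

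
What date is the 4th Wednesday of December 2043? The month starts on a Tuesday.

December 23, 2043

December 2043 begins on a Tuesday, so the first Wednesday is December 2 (1 day later).
The 4th Wednesday is 3 weeks later: 2 + 21 = 23.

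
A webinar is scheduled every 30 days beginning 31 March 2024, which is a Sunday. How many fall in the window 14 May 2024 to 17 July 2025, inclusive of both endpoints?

Occurrences land 30·i days after 31 March 2024 for i = 0, 1, 2, …
14 May 2024 is 44 days after the start; 44 ÷ 30 = 1 remainder 14; since the remainder is 14, round up to i = 2. First occurrence in the window: #3 on 30 May 2024 (2×30 = 60 days in).
17 July 2025 is 473 days after the start; 473 ÷ 30 = 15 remainder 23. Last occurrence in the window: #16 on 24 June 2025.
Occurrences #3 through #16: 14 in total.

14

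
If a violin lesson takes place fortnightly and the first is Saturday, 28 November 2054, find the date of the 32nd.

The 32nd occurrence is 31 intervals after the first: 31 × 14 = 434 days after 28 November 2054.
November has 30 days — 2 days to the end of November leaves 432.
From end of November to end of 2054 is 31 days (401 left).
2055 has 365 days (36 left).
January has 31 days (5 left).
5 days into February → 5 February 2056.

5 February 2056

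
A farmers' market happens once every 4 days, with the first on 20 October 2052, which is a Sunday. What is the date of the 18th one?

The 18th occurrence is 17 intervals after the first: 17 × 4 = 68 days after 20 October 2052.
October has 31 days — 11 days to the end of October leaves 57.
November has 30 days (27 left).
27 days into December → 27 December 2052.

27 December 2052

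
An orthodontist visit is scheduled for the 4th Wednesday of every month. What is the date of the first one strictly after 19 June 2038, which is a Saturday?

June 2038 starts on a Tuesday; its first Wednesday is the 2nd, so the 4th Wednesday is the 23rd — 23 June 2038.
23 June 2038 is after 19 June 2038, so that is the next one.

23 June 2038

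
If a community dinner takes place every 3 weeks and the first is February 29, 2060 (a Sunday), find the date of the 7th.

The 7th occurrence is 6 intervals after the first: 6 × 21 = 126 days after February 29, 2060.
February has 29 days — 0 days to the end of February leaves 126.
March has 31 days (95 left).
April has 30 days (65 left).
May has 31 days (34 left).
June has 30 days (4 left).
4 days into July → July 4, 2060.

July 4, 2060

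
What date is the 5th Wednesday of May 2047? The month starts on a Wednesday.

May 29, 2047

May 2047 begins on a Wednesday, so the first Wednesday is May 1.
The 5th Wednesday is 4 weeks later: 1 + 28 = 29.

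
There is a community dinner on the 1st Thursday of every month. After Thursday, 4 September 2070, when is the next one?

September 2070 starts on a Monday, so its 1st Thursday is 4 September 2070 (3 days in).
That is not after 4 September 2070, so look at October 2070.
October 2070 starts on a Wednesday, so its 1st Thursday is 2 October 2070 (1 day in).

2 October 2070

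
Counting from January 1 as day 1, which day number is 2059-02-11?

Days in months before February: 31 = 31.
Plus 11 days into February → day 42.

42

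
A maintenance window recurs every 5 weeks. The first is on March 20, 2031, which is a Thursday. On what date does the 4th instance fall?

July 3, 2031

The 4th occurrence is 3 intervals after the first: 3 × 35 = 105 days after March 20, 2031.
March has 31 days — 11 days to the end of March leaves 94.
April has 30 days (64 left).
May has 31 days (33 left).
June has 30 days (3 left).
3 days into July → July 3, 2031.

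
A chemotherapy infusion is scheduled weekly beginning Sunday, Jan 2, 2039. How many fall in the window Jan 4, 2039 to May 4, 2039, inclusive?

Occurrences land 7·i days after Jan 2, 2039 for i = 0, 1, 2, …
Jan 4, 2039 is 2 days after the start; 2 ÷ 7 = 0 remainder 2; since the remainder is 2, round up to i = 1. First occurrence in the window: #2 on Jan 9, 2039 (1×7 = 7 days in).
May 4, 2039 is 122 days after the start; 122 ÷ 7 = 17 remainder 3. Last occurrence in the window: #18 on May 1, 2039.
Occurrences #2 through #18: 17 in total.

17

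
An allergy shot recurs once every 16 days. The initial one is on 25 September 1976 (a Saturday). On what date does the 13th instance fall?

The 13th occurrence is 12 intervals after the first: 12 × 16 = 192 days after 25 September 1976.
September has 30 days — 5 days to the end of September leaves 187.
October has 31 days (156 left).
November has 30 days (126 left).
December has 31 days (95 left).
January has 31 days (64 left).
February has 28 days (36 left).
March has 31 days (5 left).
5 days into April → 5 April 1977.

5 April 1977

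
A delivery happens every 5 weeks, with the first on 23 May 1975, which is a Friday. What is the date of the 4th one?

The 4th occurrence is 3 intervals after the first: 3 × 35 = 105 days after 23 May 1975.
May has 31 days — 8 days to the end of May leaves 97.
June has 30 days (67 left).
July has 31 days (36 left).
August has 31 days (5 left).
5 days into September → 5 September 1975.

5 September 1975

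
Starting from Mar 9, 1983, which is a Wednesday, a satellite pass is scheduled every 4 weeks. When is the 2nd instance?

The 2nd occurrence is 1 interval after the first: 1 × 28 = 28 days after Mar 9, 1983.
Mar has 31 days — 22 days to the end of Mar leaves 6.
6 days into Apr → Apr 6, 1983.

Apr 6, 1983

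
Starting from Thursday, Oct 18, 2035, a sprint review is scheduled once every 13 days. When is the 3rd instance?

Nov 13, 2035

The 3rd occurrence is 2 intervals after the first: 2 × 13 = 26 days after Oct 18, 2035.
Oct has 31 days — 13 days to the end of Oct leaves 13.
13 days into Nov → Nov 13, 2035.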